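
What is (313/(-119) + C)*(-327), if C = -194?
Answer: 7651473/119 ≈ 64298.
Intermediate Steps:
(313/(-119) + C)*(-327) = (313/(-119) - 194)*(-327) = (313*(-1/119) - 194)*(-327) = (-313/119 - 194)*(-327) = -23399/119*(-327) = 7651473/119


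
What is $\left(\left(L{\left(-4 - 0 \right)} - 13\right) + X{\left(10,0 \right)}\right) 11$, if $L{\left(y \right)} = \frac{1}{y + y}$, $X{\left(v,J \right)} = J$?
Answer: $- \frac{1155}{8} \approx -144.38$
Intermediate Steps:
$L{\left(y \right)} = \frac{1}{2 y}$
$\left(\left(L{\left(-4 - 0 \right)} - 13\right) + X{\left(10,0 \right)}\right) 11 = \left(\left(\frac{1}{2 \left(-4 - 0\right)} - 13\right) + 0\right) 11 = \left(\left(\frac{1}{2 \left(-4 + 0\right)} - 13\right) + 0\right) 11 = \left(\left(\frac{1}{2 \left(-4\right)} - 13\right) + 0\right) 11 = \left(\left(\frac{1}{2} \left(- \frac{1}{4}\right) - 13\right) + 0\right) 11 = \left(\left(- \frac{1}{8} - 13\right) + 0\right) 11 = \left(- \frac{105}{8} + 0\right) 11 = \left(- \frac{105}{8}\right) 11 = - \frac{1155}{8}$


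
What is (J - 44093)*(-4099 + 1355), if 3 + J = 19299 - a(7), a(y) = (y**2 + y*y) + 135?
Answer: 68682320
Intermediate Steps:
a(y) = 135 + 2*y**2 (a(y) = (y**2 + y**2) + 135 = 2*y**2 + 135 = 135 + 2*y**2)
J = 19063 (J = -3 + (19299 - (135 + 2*7**2)) = -3 + (19299 - (135 + 2*49)) = -3 + (19299 - (135 + 98)) = -3 + (19299 - 1*233) = -3 + (19299 - 233) = -3 + 19066 = 19063)
(J - 44093)*(-4099 + 1355) = (19063 - 44093)*(-4099 + 1355) = -25030*(-2744) = 68682320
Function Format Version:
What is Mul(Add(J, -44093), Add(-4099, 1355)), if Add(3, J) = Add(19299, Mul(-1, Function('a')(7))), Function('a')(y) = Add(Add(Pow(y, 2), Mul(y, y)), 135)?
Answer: 68682320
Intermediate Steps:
Function('a')(y) = Add(135, Mul(2, Pow(y, 2))) (Function('a')(y) = Add(Add(Pow(y, 2), Pow(y, 2)), 135) = Add(Mul(2, Pow(y, 2)), 135) = Add(135, Mul(2, Pow(y, 2))))
J = 19063 (J = Add(-3, Add(19299, Mul(-1, Add(135, Mul(2, Pow(7, 2)))))) = Add(-3, Add(19299, Mul(-1, Add(135, Mul(2, 49))))) = Add(-3, Add(19299, Mul(-1, Add(135, 98)))) = Add(-3, Add(19299, Mul(-1, 233))) = Add(-3, Add(19299, -233)) = Add(-3, 19066) = 19063)
Mul(Add(J, -44093), Add(-4099, 1355)) = Mul(Add(19063, -44093), Add(-4099, 1355)) = Mul(-25030, -2744) = 68682320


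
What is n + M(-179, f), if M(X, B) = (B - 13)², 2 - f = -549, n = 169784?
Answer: 459228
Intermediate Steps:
f = 551 (f = 2 - 1*(-549) = 2 + 549 = 551)
M(X, B) = (-13 + B)²
n + M(-179, f) = 169784 + (-13 + 551)² = 169784 + 538² = 169784 + 289444 = 459228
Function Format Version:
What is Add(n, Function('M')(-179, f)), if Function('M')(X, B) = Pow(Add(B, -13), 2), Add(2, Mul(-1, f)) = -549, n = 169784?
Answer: 459228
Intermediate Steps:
f = 551 (f = Add(2, Mul(-1, -549)) = Add(2, 549) = 551)
Function('M')(X, B) = Pow(Add(-13, B), 2)
Add(n, Function('M')(-179, f)) = Add(169784, Pow(Add(-13, 551), 2)) = Add(169784, Pow(538, 2)) = Add(169784, 289444) = 459228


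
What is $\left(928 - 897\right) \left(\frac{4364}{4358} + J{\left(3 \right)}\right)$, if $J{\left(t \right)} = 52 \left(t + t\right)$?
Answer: $\frac{21142930}{2179} \approx 9703.0$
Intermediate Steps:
$J{\left(t \right)} = 104 t$ ($J{\left(t \right)} = 52 \cdot 2 t = 104 t$)
$\left(928 - 897\right) \left(\frac{4364}{4358} + J{\left(3 \right)}\right) = \left(928 - 897\right) \left(\frac{4364}{4358} + 104 \cdot 3\right) = 31 \left(4364 \cdot \frac{1}{4358} + 312\right) = 31 \left(\frac{2182}{2179} + 312\right) = 31 \cdot \frac{682030}{2179} = \frac{21142930}{2179}$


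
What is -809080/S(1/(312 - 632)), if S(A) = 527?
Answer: -809080/527 ≈ -1535.3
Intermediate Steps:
-809080/S(1/(312 - 632)) = -809080/527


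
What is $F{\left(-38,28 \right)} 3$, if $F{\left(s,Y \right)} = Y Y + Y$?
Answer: $2436$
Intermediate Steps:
$F{\left(s,Y \right)} = Y + Y^{2}$ ($F{\left(s,Y \right)} = Y^{2} + Y = Y + Y^{2}$)
$F{\left(-38,28 \right)} 3 = 28 \left(1 + 28\right) 3 = 28 \cdot 29 \cdot 3 = 812 \cdot 3 = 2436$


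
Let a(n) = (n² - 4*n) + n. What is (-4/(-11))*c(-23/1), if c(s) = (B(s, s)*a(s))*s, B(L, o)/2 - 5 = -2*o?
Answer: -5611632/11 ≈ -5.1015e+5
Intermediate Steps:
B(L, o) = 10 - 4*o (B(L, o) = 10 + 2*(-2*o) = 10 - 4*o)
a(n) = n² - 3*n
c(s) = s²*(-3 + s)*(10 - 4*s) (c(s) = ((10 - 4*s)*(s*(-3 + s)))*s = (s*(-3 + s)*(10 - 4*s))*s = s²*(-3 + s)*(10 - 4*s))
(-4/(-11))*c(-23/1) = (-4/(-11))*(-2*(-23/1)²*(-5 + 2*(-23/1))*(-3 - 23/1)) = (-4*(-1/11))*(-2*(-23*1)²*(-5 + 2*(-23*1))*(-3 - 23*1)) = 4*(-2*(-23)²*(-5 + 2*(-23))*(-3 - 23))/11 = 4*(-2*529*(-5 - 46)*(-26))/11 = 4*(-2*529*(-51)*(-26))/11 = (4/11)*(-1402908) = -5611632/11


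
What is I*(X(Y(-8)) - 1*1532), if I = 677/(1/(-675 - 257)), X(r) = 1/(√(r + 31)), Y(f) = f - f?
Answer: 966636848 - 630964*√31/31 ≈ 9.6652e+8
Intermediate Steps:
Y(f) = 0
X(r) = (31 + r)^(-½) (X(r) = 1/(√(31 + r)) = (31 + r)^(-½))
I = -630964 (I = 677/(1/(-932)) = 677/(-1/932) = 677*(-932) = -630964)
I*(X(Y(-8)) - 1*1532) = -630964*((31 + 0)^(-½) - 1*1532) = -630964*(31^(-½) - 1532) = -630964*(√31/31 - 1532) = -630964*(-1532 + √31/31) = 966636848 - 630964*√31/31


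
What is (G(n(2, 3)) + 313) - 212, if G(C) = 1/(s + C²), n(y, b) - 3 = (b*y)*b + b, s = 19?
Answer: 60096/595 ≈ 101.00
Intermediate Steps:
n(y, b) = 3 + b + y*b² (n(y, b) = 3 + ((b*y)*b + b) = 3 + (y*b² + b) = 3 + (b + y*b²) = 3 + b + y*b²)
G(C) = 1/(19 + C²)
(G(n(2, 3)) + 313) - 212 = (1/(19 + (3 + 3 + 2*3²)²) + 313) - 212 = (1/(19 + (3 + 3 + 2*9)²) + 313) - 212 = (1/(19 + (3 + 3 + 18)²) + 313) - 212 = (1/(19 + 24²) + 313) - 212 = (1/(19 + 576) + 313) - 212 = (1/595 + 313) - 212 = 186236/595 - 212 = 60096/595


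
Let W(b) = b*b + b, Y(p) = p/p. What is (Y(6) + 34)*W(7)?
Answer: 1960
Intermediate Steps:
Y(p) = 1
W(b) = b + b² (W(b) = b² + b = b + b²)
(Y(6) + 34)*W(7) = (1 + 34)*(7*(1 + 7)) = 35*(7*8) = 35*56 = 1960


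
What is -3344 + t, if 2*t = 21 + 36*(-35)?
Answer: -7927/2 ≈ -3963.5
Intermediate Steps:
t = -1239/2 (t = (21 + 36*(-35))/2 = (21 - 1260)/2 = (½)*(-1239) = -1239/2 ≈ -619.50)
-3344 + t = -3344 - 1239/2 = -7927/2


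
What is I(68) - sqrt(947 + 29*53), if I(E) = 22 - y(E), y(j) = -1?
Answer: 23 - 6*sqrt(69) ≈ -26.840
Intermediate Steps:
I(E) = 23 (I(E) = 22 - 1*(-1) = 22 + 1 = 23)
I(68) - sqrt(947 + 29*53) = 23 - sqrt(947 + 29*53) = 23 - sqrt(947 + 1537) = 23 - sqrt(2484) = 23 - 6*sqrt(69)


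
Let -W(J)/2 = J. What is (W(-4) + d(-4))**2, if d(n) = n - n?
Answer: 64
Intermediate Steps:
d(n) = 0
W(J) = -2*J
(W(-4) + d(-4))**2 = (-2*(-4) + 0)**2 = (8 + 0)**2 = 8**2 = 64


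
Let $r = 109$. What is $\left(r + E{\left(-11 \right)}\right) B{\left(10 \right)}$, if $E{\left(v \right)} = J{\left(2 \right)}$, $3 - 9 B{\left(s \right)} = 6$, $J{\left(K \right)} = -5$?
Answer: $- \frac{104}{3} \approx -34.667$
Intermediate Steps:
$B{\left(s \right)} = - \frac{1}{3}$ ($B{\left(s \right)} = \frac{1}{3} - \frac{2}{3} = - \frac{1}{3}$)
$E{\left(v \right)} = -5$
$\left(r + E{\left(-11 \right)}\right) B{\left(10 \right)} = \left(109 - 5\right) \left(- \frac{1}{3}\right) = 104 \left(- \frac{1}{3}\right) = - \frac{104}{3}$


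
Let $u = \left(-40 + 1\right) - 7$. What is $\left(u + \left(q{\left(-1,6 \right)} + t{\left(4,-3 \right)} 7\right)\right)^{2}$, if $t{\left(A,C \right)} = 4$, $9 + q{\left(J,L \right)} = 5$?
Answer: $484$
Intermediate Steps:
$q{\left(J,L \right)} = -4$ ($q{\left(J,L \right)} = -9 + 5 = -4$)
$u = -46$ ($u = -39 - 7 = -46$)
$\left(u + \left(q{\left(-1,6 \right)} + t{\left(4,-3 \right)} 7\right)\right)^{2} = \left(-46 + \left(-4 + 4 \cdot 7\right)\right)^{2} = \left(-46 + \left(-4 + 28\right)\right)^{2} = \left(-46 + 24\right)^{2} = \left(-22\right)^{2} = 484$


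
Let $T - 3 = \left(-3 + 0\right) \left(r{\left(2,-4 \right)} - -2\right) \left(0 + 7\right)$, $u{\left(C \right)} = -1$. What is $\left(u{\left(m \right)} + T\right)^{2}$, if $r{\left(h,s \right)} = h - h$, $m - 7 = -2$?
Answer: $1600$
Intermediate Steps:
$m = 5$ ($m = 7 - 2 = 5$)
$r{\left(h,s \right)} = 0$
$T = -39$ ($T = 3 + \left(-3 + 0\right) \left(0 - -2\right) \left(0 + 7\right) = 3 + - 3 \left(0 + \left(-1 + 3\right)\right) 7 = 3 + - 3 \left(0 + 2\right) 7 = 3 + \left(-3\right) 2 \cdot 7 = 3 - 42 = -39$)
$\left(u{\left(m \right)} + T\right)^{2} = \left(-1 - 39\right)^{2} = \left(-40\right)^{2} = 1600$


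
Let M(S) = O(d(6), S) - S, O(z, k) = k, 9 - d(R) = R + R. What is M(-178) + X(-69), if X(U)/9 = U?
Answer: -621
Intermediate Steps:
d(R) = 9 - 2*R (d(R) = 9 - (R + R) = 9 - 2*R)
X(U) = 9*U
M(S) = 0 (M(S) = S - S = 0)
M(-178) + X(-69) = 0 + 9*(-69) = 0 - 621 = -621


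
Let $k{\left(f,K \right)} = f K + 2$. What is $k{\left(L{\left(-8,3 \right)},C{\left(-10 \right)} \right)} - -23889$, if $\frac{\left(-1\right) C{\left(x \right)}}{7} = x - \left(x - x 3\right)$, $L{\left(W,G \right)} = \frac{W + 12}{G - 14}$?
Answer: $\frac{261961}{11} \approx 23815.0$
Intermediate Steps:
$L{\left(W,G \right)} = \frac{12 + W}{-14 + G}$
$C{\left(x \right)} = - 21 x$ ($C{\left(x \right)} = - 7 \left(x - \left(x - x 3\right)\right) = - 7 \left(x + \left(3 x - x\right)\right) = - 7 \left(x + 2 x\right) = - 7 \cdot 3 x = - 21 x$)
$k{\left(f,K \right)} = 2 + K f$ ($k{\left(f,K \right)} = K f + 2 = 2 + K f$)
$k{\left(L{\left(-8,3 \right)},C{\left(-10 \right)} \right)} - -23889 = \left(2 + \left(-21\right) \left(-10\right) \frac{12 - 8}{-14 + 3}\right) - -23889 = \left(2 + 210 \frac{1}{-11} \cdot 4\right) + 23889 = \left(2 + 210 \left(\left(- \frac{1}{11}\right) 4\right)\right) + 23889 = \left(2 + 210 \left(- \frac{4}{11}\right)\right) + 23889 = \left(2 - \frac{840}{11}\right) + 23889 = - \frac{818}{11} + 23889 = \frac{261961}{11}$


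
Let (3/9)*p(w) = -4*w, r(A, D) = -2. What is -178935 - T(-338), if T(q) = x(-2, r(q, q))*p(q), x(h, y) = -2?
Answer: -170823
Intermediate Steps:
p(w) = -12*w (p(w) = 3*(-4*w) = -12*w)
T(q) = 24*q (T(q) = -(-24)*q = 24*q)
-178935 - T(-338) = -178935 - 24*(-338) = -178935 - 1*(-8112) = -178935 + 8112 = -170823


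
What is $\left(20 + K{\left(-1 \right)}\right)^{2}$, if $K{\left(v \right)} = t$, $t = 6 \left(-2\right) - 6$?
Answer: $4$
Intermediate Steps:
$t = -18$ ($t = -12 - 6 = -18$)
$K{\left(v \right)} = -18$
$\left(20 + K{\left(-1 \right)}\right)^{2} = \left(20 - 18\right)^{2} = 2^{2} = 4$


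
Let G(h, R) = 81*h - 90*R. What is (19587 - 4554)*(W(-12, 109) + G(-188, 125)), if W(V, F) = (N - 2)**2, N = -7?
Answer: -396826101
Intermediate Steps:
G(h, R) = -90*R + 81*h
W(V, F) = 81 (W(V, F) = (-7 - 2)**2 = (-9)**2 = 81)
(19587 - 4554)*(W(-12, 109) + G(-188, 125)) = (19587 - 4554)*(81 + (-90*125 + 81*(-188))) = 15033*(81 + (-11250 - 15228)) = 15033*(81 - 26478) = 15033*(-26397) = -396826101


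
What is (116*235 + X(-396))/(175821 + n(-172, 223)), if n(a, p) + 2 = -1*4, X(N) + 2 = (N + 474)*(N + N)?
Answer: -11506/58605 ≈ -0.19633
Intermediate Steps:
X(N) = -2 + 2*N*(474 + N) (X(N) = -2 + (N + 474)*(N + N) = -2 + (474 + N)*(2*N) = -2 + 2*N*(474 + N))
n(a, p) = -6 (n(a, p) = -2 - 1*4 = -2 - 4 = -6)
(116*235 + X(-396))/(175821 + n(-172, 223)) = (116*235 + (-2 + 2*(-396)² + 948*(-396)))/(175821 - 6) = (27260 + (-2 + 2*156816 - 375408))/175815 = (27260 + (-2 + 313632 - 375408))*(1/175815) = (27260 - 61778)*(1/175815) = -34518*1/175815 = -11506/58605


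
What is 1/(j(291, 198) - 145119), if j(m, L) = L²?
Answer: -1/105915 ≈ -9.4415e-6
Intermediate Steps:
1/(j(291, 198) - 145119) = 1/(198² - 145119) = 1/(39204 - 145119) = 1/(-105915) = -1/105915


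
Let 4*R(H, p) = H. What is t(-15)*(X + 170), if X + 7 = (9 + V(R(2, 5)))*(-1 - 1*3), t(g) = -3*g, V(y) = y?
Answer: 5625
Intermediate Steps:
R(H, p) = H/4
X = -45 (X = -7 + (9 + (¼)*2)*(-1 - 1*3) = -7 + (9 + ½)*(-1 - 3) = -7 + (19/2)*(-4) = -7 - 38 = -45)
t(-15)*(X + 170) = (-3*(-15))*(-45 + 170) = 45*125 = 5625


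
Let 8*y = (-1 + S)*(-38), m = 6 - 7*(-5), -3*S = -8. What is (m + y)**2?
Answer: 157609/144 ≈ 1094.5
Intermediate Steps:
S = 8/3 (S = -1/3*(-8) = 8/3 ≈ 2.6667)
m = 41 (m = 6 + 35 = 41)
y = -95/12 (y = ((-1 + 8/3)*(-38))/8 = ((5/3)*(-38))/8 = (1/8)*(-190/3) = -95/12 ≈ -7.9167)
(m + y)**2 = (41 - 95/12)**2 = (397/12)**2 = 157609/144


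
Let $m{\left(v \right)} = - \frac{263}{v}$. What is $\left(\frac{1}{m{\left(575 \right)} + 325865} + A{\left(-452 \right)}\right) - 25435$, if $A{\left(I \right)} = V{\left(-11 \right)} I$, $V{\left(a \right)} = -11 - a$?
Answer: $- \frac{4765809668145}{187372112} \approx -25435.0$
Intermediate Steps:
$A{\left(I \right)} = 0$ ($A{\left(I \right)} = \left(-11 - -11\right) I = \left(-11 + 11\right) I = 0 I = 0$)
$\left(\frac{1}{m{\left(575 \right)} + 325865} + A{\left(-452 \right)}\right) - 25435 = \left(\frac{1}{- \frac{263}{575} + 325865} + 0\right) - 25435 = \left(\frac{1}{\frac{187372112}{575}} + 0\right) - 25435 = \left(\frac{575}{187372112} + 0\right) - 25435 = \frac{575}{187372112} - 25435 = - \frac{4765809668145}{187372112}$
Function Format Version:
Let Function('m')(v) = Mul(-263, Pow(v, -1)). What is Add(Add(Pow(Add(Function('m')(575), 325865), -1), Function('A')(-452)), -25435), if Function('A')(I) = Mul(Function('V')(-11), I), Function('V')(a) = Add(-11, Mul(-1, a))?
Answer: Rational(-4765809668145, 187372112) ≈ -25435.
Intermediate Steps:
Function('A')(I) = 0 (Function('A')(I) = Mul(Add(-11, Mul(-1, -11)), I) = Mul(Add(-11, 11), I) = Mul(0, I) = 0)
Add(Add(Pow(Add(Function('m')(575), 325865), -1), Function('A')(-452)), -25435) = Add(Add(Pow(Add(Mul(-263, Pow(575, -1)), 325865), -1), 0), -25435) = Add(Add(Pow(Add(Mul(-263, Rational(1, 575)), 325865), -1), 0), -25435) = Add(Add(Pow(Add(Rational(-263, 575), 325865), -1), 0), -25435) = Add(Add(Pow(Rational(187372112, 575), -1), 0), -25435) = Add(Add(Rational(575, 187372112), 0), -25435) = Add(Rational(575, 187372112), -25435) = Rational(-4765809668145, 187372112)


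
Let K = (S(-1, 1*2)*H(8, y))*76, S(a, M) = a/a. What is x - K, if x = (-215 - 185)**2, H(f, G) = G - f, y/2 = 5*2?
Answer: 159088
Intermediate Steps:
y = 20 (y = 2*(5*2) = 2*10 = 20)
S(a, M) = 1
K = 912 (K = (1*(20 - 1*8))*76 = (1*(20 - 8))*76 = (1*12)*76 = 12*76 = 912)
x = 160000 (x = (-400)**2 = 160000)
x - K = 160000 - 1*912 = 160000 - 912 = 159088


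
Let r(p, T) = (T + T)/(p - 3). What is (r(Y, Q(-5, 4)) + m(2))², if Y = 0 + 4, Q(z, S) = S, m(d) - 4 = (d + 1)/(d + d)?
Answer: 2601/16 ≈ 162.56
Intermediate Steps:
m(d) = 4 + (1 + d)/(2*d) (m(d) = 4 + (d + 1)/(d + d) = 4 + (1 + d)/((2*d)) = 4 + (1 + d)*(1/(2*d)) = 4 + (1 + d)/(2*d))
Y = 4
r(p, T) = 2*T/(-3 + p) (r(p, T) = (2*T)/(-3 + p) = 2*T/(-3 + p))
(r(Y, Q(-5, 4)) + m(2))² = (2*4/(-3 + 4) + (½)*(1 + 9*2)/2)² = (2*4/1 + (½)*(½)*(1 + 18))² = (2*4*1 + (½)*(½)*19)² = (8 + 19/4)² = (51/4)² = 2601/16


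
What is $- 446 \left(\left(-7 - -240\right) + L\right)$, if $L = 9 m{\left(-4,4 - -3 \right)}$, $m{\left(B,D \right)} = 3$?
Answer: $-115960$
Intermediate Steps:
$L = 27$ ($L = 9 \cdot 3 = 27$)
$- 446 \left(\left(-7 - -240\right) + L\right) = - 446 \left(\left(-7 - -240\right) + 27\right) = - 446 \left(\left(-7 + 240\right) + 27\right) = - 446 \left(233 + 27\right) = \left(-446\right) 260 = -115960$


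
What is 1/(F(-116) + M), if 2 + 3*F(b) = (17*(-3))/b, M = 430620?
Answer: 348/149855579 ≈ 2.3222e-6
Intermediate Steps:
F(b) = -2/3 - 17/b (F(b) = -2/3 + ((17*(-3))/b)/3 = -2/3 + (-51/b)/3 = -2/3 - 17/b)
1/(F(-116) + M) = 1/((-2/3 - 17/(-116)) + 430620) = 1/((-2/3 - 17*(-1/116)) + 430620) = 1/((-2/3 + 17/116) + 430620) = 1/(-181/348 + 430620) = 1/(149855579/348) = 348/149855579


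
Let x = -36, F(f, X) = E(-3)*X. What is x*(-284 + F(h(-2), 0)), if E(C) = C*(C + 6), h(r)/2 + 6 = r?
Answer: 10224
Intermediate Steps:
h(r) = -12 + 2*r
E(C) = C*(6 + C)
F(f, X) = -9*X (F(f, X) = (-3*(6 - 3))*X = (-3*3)*X = -9*X)
x*(-284 + F(h(-2), 0)) = -36*(-284 - 9*0) = -36*(-284 + 0) = -36*(-284) = 10224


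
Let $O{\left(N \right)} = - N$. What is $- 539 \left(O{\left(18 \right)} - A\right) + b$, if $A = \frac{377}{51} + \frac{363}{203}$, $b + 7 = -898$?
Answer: $\frac{20329151}{1479} \approx 13745.0$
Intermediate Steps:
$b = -905$ ($b = -7 - 898 = -905$)
$A = \frac{95044}{10353}$ ($A = 377 \cdot \frac{1}{51} + 363 \cdot \frac{1}{203} = \frac{377}{51} + \frac{363}{203} = \frac{95044}{10353} \approx 9.1803$)
$- 539 \left(O{\left(18 \right)} - A\right) + b = - 539 \left(\left(-1\right) 18 - \frac{95044}{10353}\right) - 905 = - 539 \left(-18 - \frac{95044}{10353}\right) - 905 = \left(-539\right) \left(- \frac{281398}{10353}\right) - 905 = \frac{21667646}{1479} - 905 = \frac{20329151}{1479}$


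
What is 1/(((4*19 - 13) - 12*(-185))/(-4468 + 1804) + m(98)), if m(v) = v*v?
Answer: 888/8527591 ≈ 0.00010413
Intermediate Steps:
m(v) = v**2
1/(((4*19 - 13) - 12*(-185))/(-4468 + 1804) + m(98)) = 1/(((4*19 - 13) - 12*(-185))/(-4468 + 1804) + 98**2) = 1/(((76 - 13) + 2220)/(-2664) + 9604) = 1/((63 + 2220)*(-1/2664) + 9604) = 1/(2283*(-1/2664) + 9604) = 1/(-761/888 + 9604) = 1/(8527591/888) = 888/8527591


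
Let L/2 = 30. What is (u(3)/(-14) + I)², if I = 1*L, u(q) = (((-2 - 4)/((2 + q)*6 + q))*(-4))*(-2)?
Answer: 21418384/5929 ≈ 3612.5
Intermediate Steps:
L = 60 (L = 2*30 = 60)
u(q) = -48/(12 + 7*q) (u(q) = (-6/((12 + 6*q) + q)*(-4))*(-2) = (-6/(12 + 7*q)*(-4))*(-2) = (24/(12 + 7*q))*(-2) = -48/(12 + 7*q))
I = 60 (I = 1*60 = 60)
(u(3)/(-14) + I)² = (-48/(12 + 7*3)/(-14) + 60)² = (-48/(12 + 21)*(-1/14) + 60)² = (-48/33*(-1/14) + 60)² = (-48*1/33*(-1/14) + 60)² = (-16/11*(-1/14) + 60)² = (8/77 + 60)² = (4628/77)² = 21418384/5929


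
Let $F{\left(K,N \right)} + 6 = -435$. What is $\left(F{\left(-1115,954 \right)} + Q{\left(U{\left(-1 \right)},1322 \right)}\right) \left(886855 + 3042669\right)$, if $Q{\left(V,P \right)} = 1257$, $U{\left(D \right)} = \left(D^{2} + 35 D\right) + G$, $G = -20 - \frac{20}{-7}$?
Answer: $3206491584$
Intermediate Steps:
$F{\left(K,N \right)} = -441$ ($F{\left(K,N \right)} = -6 - 435 = -441$)
$G = - \frac{120}{7}$ ($G = -20 - 20 \left(- \frac{1}{7}\right) = -20 - - \frac{20}{7} = -20 + \frac{20}{7} = - \frac{120}{7} \approx -17.143$)
$U{\left(D \right)} = - \frac{120}{7} + D^{2} + 35 D$ ($U{\left(D \right)} = \left(D^{2} + 35 D\right) - \frac{120}{7} = - \frac{120}{7} + D^{2} + 35 D$)
$\left(F{\left(-1115,954 \right)} + Q{\left(U{\left(-1 \right)},1322 \right)}\right) \left(886855 + 3042669\right) = \left(-441 + 1257\right) \left(886855 + 3042669\right) = 816 \cdot 3929524 = 3206491584$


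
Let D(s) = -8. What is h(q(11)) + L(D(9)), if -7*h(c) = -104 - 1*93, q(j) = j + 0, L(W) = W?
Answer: 141/7 ≈ 20.143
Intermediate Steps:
q(j) = j
h(c) = 197/7 (h(c) = -(-104 - 1*93)/7 = -(-104 - 93)/7 = -1/7*(-197) = 197/7)
h(q(11)) + L(D(9)) = 197/7 - 8 = 141/7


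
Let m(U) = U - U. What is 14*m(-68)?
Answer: 0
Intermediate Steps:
m(U) = 0
14*m(-68) = 14*0 = 0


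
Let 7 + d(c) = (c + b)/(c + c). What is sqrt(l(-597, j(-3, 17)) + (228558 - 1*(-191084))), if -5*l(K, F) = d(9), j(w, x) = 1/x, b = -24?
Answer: sqrt(377679210)/30 ≈ 647.80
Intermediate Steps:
d(c) = -7 + (-24 + c)/(2*c) (d(c) = -7 + (c - 24)/(c + c) = -7 + (-24 + c)/((2*c)) = -7 + (-24 + c)*(1/(2*c)) = -7 + (-24 + c)/(2*c))
l(K, F) = 47/30 (l(K, F) = -(-13/2 - 12/9)/5 = -(-13/2 - 12*1/9)/5 = -(-13/2 - 4/3)/5 = -1/5*(-47/6) = 47/30)
sqrt(l(-597, j(-3, 17)) + (228558 - 1*(-191084))) = sqrt(47/30 + (228558 - 1*(-191084))) = sqrt(47/30 + (228558 + 191084)) = sqrt(47/30 + 419642) = sqrt(12589307/30) = sqrt(377679210)/30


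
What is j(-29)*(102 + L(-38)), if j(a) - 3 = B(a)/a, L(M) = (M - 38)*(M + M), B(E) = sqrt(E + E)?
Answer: 17634 - 5878*I*sqrt(58)/29 ≈ 17634.0 - 1543.6*I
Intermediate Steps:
B(E) = sqrt(2)*sqrt(E) (B(E) = sqrt(2*E) = sqrt(2)*sqrt(E))
L(M) = 2*M*(-38 + M) (L(M) = (-38 + M)*(2*M) = 2*M*(-38 + M))
j(a) = 3 + sqrt(2)/sqrt(a) (j(a) = 3 + (sqrt(2)*sqrt(a))/a = 3 + sqrt(2)/sqrt(a))
j(-29)*(102 + L(-38)) = (3 + sqrt(2)/sqrt(-29))*(102 + 2*(-38)*(-38 - 38)) = (3 + sqrt(2)*(-I*sqrt(29)/29))*(102 + 2*(-38)*(-76)) = (3 - I*sqrt(58)/29)*(102 + 5776) = (3 - I*sqrt(58)/29)*5878 = 17634 - 5878*I*sqrt(58)/29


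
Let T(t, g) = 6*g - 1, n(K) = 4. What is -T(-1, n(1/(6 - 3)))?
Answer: -23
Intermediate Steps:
T(t, g) = -1 + 6*g
-T(-1, n(1/(6 - 3))) = -(-1 + 6*4) = -(-1 + 24) = -1*23 = -23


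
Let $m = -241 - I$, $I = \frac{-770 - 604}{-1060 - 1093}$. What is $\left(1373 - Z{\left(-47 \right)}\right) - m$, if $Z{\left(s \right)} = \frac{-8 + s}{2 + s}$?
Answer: $\frac{31263161}{19377} \approx 1613.4$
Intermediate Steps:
$Z{\left(s \right)} = \frac{-8 + s}{2 + s}$
$I = \frac{1374}{2153}$ ($I = - \frac{1374}{-2153} = \left(-1374\right) \left(- \frac{1}{2153}\right) = \frac{1374}{2153} \approx 0.63818$)
$m = - \frac{520247}{2153}$ ($m = -241 - \frac{1374}{2153} = - \frac{520247}{2153} \approx -241.64$)
$\left(1373 - Z{\left(-47 \right)}\right) - m = \left(1373 - \frac{-8 - 47}{2 - 47}\right) - - \frac{520247}{2153} = \left(1373 - \frac{1}{-45} \left(-55\right)\right) + \frac{520247}{2153} = \left(1373 - \left(- \frac{1}{45}\right) \left(-55\right)\right) + \frac{520247}{2153} = \left(1373 - \frac{11}{9}\right) + \frac{520247}{2153} = \frac{12346}{9} + \frac{520247}{2153} = \frac{31263161}{19377}$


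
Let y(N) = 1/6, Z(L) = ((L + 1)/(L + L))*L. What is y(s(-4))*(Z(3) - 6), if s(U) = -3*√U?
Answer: -⅔ ≈ -0.66667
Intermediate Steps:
Z(L) = ½ + L/2 (Z(L) = ((1 + L)/((2*L)))*L = ((1 + L)*(1/(2*L)))*L = ((1 + L)/(2*L))*L = ½ + L/2)
y(N) = ⅙
y(s(-4))*(Z(3) - 6) = ((½ + (½)*3) - 6)/6 = ((½ + 3/2) - 6)/6 = (2 - 6)/6 = (⅙)*(-4) = -⅔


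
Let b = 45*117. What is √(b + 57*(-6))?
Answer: 3*√547 ≈ 70.164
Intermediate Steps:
b = 5265
√(b + 57*(-6)) = √(5265 + 57*(-6)) = √(5265 - 342) = √4923 = 3*√547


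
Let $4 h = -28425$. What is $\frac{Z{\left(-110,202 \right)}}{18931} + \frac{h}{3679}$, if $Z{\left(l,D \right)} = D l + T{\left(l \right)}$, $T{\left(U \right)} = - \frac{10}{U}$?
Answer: $- \frac{9516120429}{3064474556} \approx -3.1053$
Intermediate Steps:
$h = - \frac{28425}{4}$ ($h = \frac{1}{4} \left(-28425\right) = - \frac{28425}{4} \approx -7106.3$)
$Z{\left(l,D \right)} = - \frac{10}{l} + D l$ ($Z{\left(l,D \right)} = D l - \frac{10}{l} = - \frac{10}{l} + D l$)
$\frac{Z{\left(-110,202 \right)}}{18931} + \frac{h}{3679} = \frac{- \frac{10}{-110} + 202 \left(-110\right)}{18931} - \frac{28425}{4 \cdot 3679} = \left(\left(-10\right) \left(- \frac{1}{110}\right) - 22220\right) \frac{1}{18931} - \frac{28425}{14716} = \left(\frac{1}{11} - 22220\right) \frac{1}{18931} - \frac{28425}{14716} = \left(- \frac{244419}{11}\right) \frac{1}{18931} - \frac{28425}{14716} = - \frac{244419}{208241} - \frac{28425}{14716} = - \frac{9516120429}{3064474556}$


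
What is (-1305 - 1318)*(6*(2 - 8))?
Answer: 94428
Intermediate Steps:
(-1305 - 1318)*(6*(2 - 8)) = -15738*(-6) = -2623*(-36) = 94428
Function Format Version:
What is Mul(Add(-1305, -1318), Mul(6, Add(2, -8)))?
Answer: 94428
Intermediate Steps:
Mul(Add(-1305, -1318), Mul(6, Add(2, -8))) = Mul(-2623, Mul(6, -6)) = Mul(-2623, -36) = 94428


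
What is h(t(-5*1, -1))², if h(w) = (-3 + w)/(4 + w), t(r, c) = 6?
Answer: 9/100 ≈ 0.090000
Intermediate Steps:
h(w) = (-3 + w)/(4 + w)
h(t(-5*1, -1))² = ((-3 + 6)/(4 + 6))² = (3/10)² = 9/100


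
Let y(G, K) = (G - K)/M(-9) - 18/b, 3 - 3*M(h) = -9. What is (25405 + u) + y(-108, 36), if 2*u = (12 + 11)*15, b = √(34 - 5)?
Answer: 51083/2 - 18*√29/29 ≈ 25538.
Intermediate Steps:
M(h) = 4 (M(h) = 1 - ⅓*(-9) = 1 + 3 = 4)
b = √29 ≈ 5.3852
u = 345/2 (u = ((12 + 11)*15)/2 = (23*15)/2 = (½)*345 = 345/2 ≈ 172.50)
y(G, K) = -18*√29/29 - K/4 + G/4 (y(G, K) = (G - K)/4 - 18*√29/29 = (G - K)*(¼) - 18*√29/29 = (-K/4 + G/4) - 18*√29/29 = -18*√29/29 - K/4 + G/4)
(25405 + u) + y(-108, 36) = (25405 + 345/2) + (-18*√29/29 - ¼*36 + (¼)*(-108)) = 51155/2 + (-18*√29/29 - 9 - 27) = 51155/2 + (-36 - 18*√29/29) = 51083/2 - 18*√29/29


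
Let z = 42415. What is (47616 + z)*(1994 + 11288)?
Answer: 1195791742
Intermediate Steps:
(47616 + z)*(1994 + 11288) = (47616 + 42415)*(1994 + 11288) = 90031*13282 = 1195791742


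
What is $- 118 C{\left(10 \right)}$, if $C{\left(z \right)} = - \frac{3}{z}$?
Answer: $\frac{177}{5} \approx 35.4$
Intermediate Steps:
$- 118 C{\left(10 \right)} = - 118 \left(- \frac{3}{10}\right) = - 118 \left(\left(-3\right) \frac{1}{10}\right) = \left(-118\right) \left(- \frac{3}{10}\right) = \frac{177}{5}$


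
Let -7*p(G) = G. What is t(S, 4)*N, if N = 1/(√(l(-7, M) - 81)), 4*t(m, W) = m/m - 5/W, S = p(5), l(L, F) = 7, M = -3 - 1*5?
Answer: I*√74/1184 ≈ 0.0072655*I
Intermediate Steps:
M = -8 (M = -3 - 5 = -8)
p(G) = -G/7
S = -5/7 (S = -⅐*5 = -5/7 ≈ -0.71429)
t(m, W) = ¼ - 5/(4*W) (t(m, W) = (m/m - 5/W)/4 = (1 - 5/W)/4 = ¼ - 5/(4*W))
N = -I*√74/74 (N = 1/(√(7 - 81)) = 1/(√(-74)) = 1/(I*√74) = -I*√74/74 ≈ -0.11625*I)
t(S, 4)*N = ((¼)*(-5 + 4)/4)*(-I*√74/74) = ((¼)*(¼)*(-1))*(-I*√74/74) = -(-1)*I*√74/1184 = I*√74/1184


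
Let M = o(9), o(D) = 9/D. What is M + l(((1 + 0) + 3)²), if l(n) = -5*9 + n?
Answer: -28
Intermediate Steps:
M = 1 (M = 9/9 = 9*(⅑) = 1)
l(n) = -45 + n
M + l(((1 + 0) + 3)²) = 1 + (-45 + ((1 + 0) + 3)²) = 1 + (-45 + (1 + 3)²) = 1 + (-45 + 4²) = 1 + (-45 + 16) = 1 - 29 = -28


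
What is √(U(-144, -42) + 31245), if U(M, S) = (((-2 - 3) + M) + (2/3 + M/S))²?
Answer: √23038894/21 ≈ 228.57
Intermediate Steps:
U(M, S) = (-13/3 + M + M/S)² (U(M, S) = ((-5 + M) + (2*(⅓) + M/S))² = ((-5 + M) + (⅔ + M/S))² = (-13/3 + M + M/S)²)
√(U(-144, -42) + 31245) = √((⅑)*(-13*(-42) + 3*(-144) + 3*(-144)*(-42))²/(-42)² + 31245) = √((⅑)*(1/1764)*(546 - 432 + 18144)² + 31245) = √((⅑)*(1/1764)*18258² + 31245) = √((⅑)*(1/1764)*333354564 + 31245) = √(9259849/441 + 31245) = √(23038894/441) = √23038894/21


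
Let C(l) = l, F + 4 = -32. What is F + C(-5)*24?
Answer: -156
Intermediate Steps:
F = -36 (F = -4 - 32 = -36)
F + C(-5)*24 = -36 - 5*24 = -36 - 120 = -156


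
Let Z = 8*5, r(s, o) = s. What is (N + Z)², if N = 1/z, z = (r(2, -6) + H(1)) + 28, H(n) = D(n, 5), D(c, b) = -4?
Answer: 1083681/676 ≈ 1603.1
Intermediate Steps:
H(n) = -4
Z = 40
z = 26 (z = (2 - 4) + 28 = -2 + 28 = 26)
N = 1/26 ≈ 0.038462
(N + Z)² = (1/26 + 40)² = (1041/26)² = 1083681/676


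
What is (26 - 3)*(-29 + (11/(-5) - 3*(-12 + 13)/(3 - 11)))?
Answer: -28359/40 ≈ -708.97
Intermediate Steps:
(26 - 3)*(-29 + (11/(-5) - 3*(-12 + 13)/(3 - 11))) = 23*(-29 + (11*(-⅕) - 3/((-8/1)))) = 23*(-29 + (-11/5 - 3/((-8*1)))) = 23*(-29 + (-11/5 - 3/(-8))) = 23*(-29 + (-11/5 - 3*(-⅛))) = 23*(-29 + (-11/5 + 3/8)) = 23*(-29 - 73/40) = 23*(-1233/40) = -28359/40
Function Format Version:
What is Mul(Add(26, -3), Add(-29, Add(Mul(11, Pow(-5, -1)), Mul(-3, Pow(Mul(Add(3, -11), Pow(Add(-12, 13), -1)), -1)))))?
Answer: Rational(-28359, 40) ≈ -708.97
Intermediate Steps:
Mul(Add(26, -3), Add(-29, Add(Mul(11, Pow(-5, -1)), Mul(-3, Pow(Mul(Add(3, -11), Pow(Add(-12, 13), -1)), -1))))) = Mul(23, Add(-29, Add(Mul(11, Rational(-1, 5)), Mul(-3, Pow(Mul(-8, Pow(1, -1)), -1))))) = Mul(23, Add(-29, Add(Rational(-11, 5), Mul(-3, Pow(Mul(-8, 1), -1))))) = Mul(23, Add(-29, Add(Rational(-11, 5), Mul(-3, Pow(-8, -1))))) = Mul(23, Add(-29, Add(Rational(-11, 5), Mul(-3, Rational(-1, 8))))) = Mul(23, Add(-29, Add(Rational(-11, 5), Rational(3, 8)))) = Mul(23, Add(-29, Rational(-73, 40))) = Mul(23, Rational(-1233, 40)) = Rational(-28359, 40)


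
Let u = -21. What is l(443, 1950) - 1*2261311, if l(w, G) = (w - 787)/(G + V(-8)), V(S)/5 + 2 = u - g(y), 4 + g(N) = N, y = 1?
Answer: -2091712847/925 ≈ -2.2613e+6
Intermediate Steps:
g(N) = -4 + N
V(S) = -100 (V(S) = -10 + 5*(-21 - (-4 + 1)) = -10 + 5*(-21 - 1*(-3)) = -10 + 5*(-21 + 3) = -10 + 5*(-18) = -10 - 90 = -100)
l(w, G) = (-787 + w)/(-100 + G) (l(w, G) = (w - 787)/(G - 100) = (-787 + w)/(-100 + G))
l(443, 1950) - 1*2261311 = (787 - 1*443)/(100 - 1*1950) - 1*2261311 = (787 - 443)/(100 - 1950) - 2261311 = 344/(-1850) - 2261311 = -1/1850*344 - 2261311 = -172/925 - 2261311 = -2091712847/925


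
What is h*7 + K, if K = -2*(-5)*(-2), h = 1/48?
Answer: -953/48 ≈ -19.854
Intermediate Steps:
h = 1/48 ≈ 0.020833
K = -20 (K = 10*(-2) = -20)
h*7 + K = (1/48)*7 - 20 = 7/48 - 20 = -953/48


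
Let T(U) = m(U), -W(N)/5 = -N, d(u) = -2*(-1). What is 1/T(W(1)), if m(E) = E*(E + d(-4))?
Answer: 1/35 ≈ 0.028571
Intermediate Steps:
d(u) = 2
W(N) = 5*N (W(N) = -(-5)*N = 5*N)
m(E) = E*(2 + E) (m(E) = E*(E + 2) = E*(2 + E))
T(U) = U*(2 + U)
1/T(W(1)) = 1/((5*1)*(2 + 5*1)) = 1/(5*(2 + 5)) = 1/(5*7) = 1/35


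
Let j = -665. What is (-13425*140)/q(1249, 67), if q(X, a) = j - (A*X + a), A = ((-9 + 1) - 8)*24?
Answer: -22375/5701 ≈ -3.9248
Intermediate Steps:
A = -384 (A = (-8 - 8)*24 = -16*24 = -384)
q(X, a) = -665 - a + 384*X (q(X, a) = -665 - (-384*X + a) = -665 - (a - 384*X) = -665 + (-a + 384*X) = -665 - a + 384*X)
(-13425*140)/q(1249, 67) = (-13425*140)/(-665 - 1*67 + 384*1249) = -1879500/(-665 - 67 + 479616) = -1879500/478884 = -1879500*1/478884 = -22375/5701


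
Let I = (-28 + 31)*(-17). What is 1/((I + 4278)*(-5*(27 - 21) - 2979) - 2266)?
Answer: -1/12721309 ≈ -7.8608e-8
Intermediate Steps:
I = -51 (I = 3*(-17) = -51)
1/((I + 4278)*(-5*(27 - 21) - 2979) - 2266) = 1/((-51 + 4278)*(-5*(27 - 21) - 2979) - 2266) = 1/(4227*(-5*6 - 2979) - 2266) = 1/(4227*(-30 - 2979) - 2266) = 1/(4227*(-3009) - 2266) = 1/(-12719043 - 2266) = 1/(-12721309) = -1/12721309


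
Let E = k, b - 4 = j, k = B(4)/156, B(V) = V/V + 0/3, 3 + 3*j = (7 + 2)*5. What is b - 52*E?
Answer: 53/3 ≈ 17.667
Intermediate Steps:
j = 14 (j = -1 + ((7 + 2)*5)/3 = -1 + (9*5)/3 = -1 + (⅓)*45 = -1 + 15 = 14)
B(V) = 1 (B(V) = 1 + 0*(⅓) = 1 + 0 = 1)
k = 1/156 ≈ 0.0064103
b = 18 (b = 4 + 14 = 18)
E = 1/156 ≈ 0.0064103
b - 52*E = 18 - 52*1/156 = 18 - ⅓ = 53/3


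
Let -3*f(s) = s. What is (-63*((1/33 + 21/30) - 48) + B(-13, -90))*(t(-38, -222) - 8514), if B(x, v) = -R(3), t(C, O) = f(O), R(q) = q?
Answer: -276198156/11 ≈ -2.5109e+7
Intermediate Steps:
f(s) = -s/3
t(C, O) = -O/3
B(x, v) = -3 (B(x, v) = -1*3 = -3)
(-63*((1/33 + 21/30) - 48) + B(-13, -90))*(t(-38, -222) - 8514) = (-63*((1/33 + 21/30) - 48) - 3)*(-⅓*(-222) - 8514) = (-63*((1*(1/33) + 21*(1/30)) - 48) - 3)*(74 - 8514) = (-63*((1/33 + 7/10) - 48) - 3)*(-8440) = (-63*(241/330 - 48) - 3)*(-8440) = (-63*(-15599/330) - 3)*(-8440) = (327579/110 - 3)*(-8440) = (327249/110)*(-8440) = -276198156/11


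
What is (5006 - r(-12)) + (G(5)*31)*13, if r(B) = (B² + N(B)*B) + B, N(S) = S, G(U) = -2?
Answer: 3924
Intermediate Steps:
r(B) = B + 2*B² (r(B) = (B² + B*B) + B = (B² + B²) + B = 2*B² + B = B + 2*B²)
(5006 - r(-12)) + (G(5)*31)*13 = (5006 - (-12)*(1 + 2*(-12))) - 2*31*13 = (5006 - (-12)*(1 - 24)) - 62*13 = (5006 - (-12)*(-23)) - 806 = (5006 - 1*276) - 806 = (5006 - 276) - 806 = 4730 - 806 = 3924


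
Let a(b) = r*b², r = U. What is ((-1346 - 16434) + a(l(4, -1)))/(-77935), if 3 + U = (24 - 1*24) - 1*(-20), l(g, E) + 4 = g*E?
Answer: 1284/5995 ≈ 0.21418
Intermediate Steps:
l(g, E) = -4 + E*g (l(g, E) = -4 + g*E = -4 + E*g)
U = 17 (U = -3 + ((24 - 1*24) - 1*(-20)) = -3 + ((24 - 24) + 20) = -3 + (0 + 20) = -3 + 20 = 17)
r = 17
a(b) = 17*b²
((-1346 - 16434) + a(l(4, -1)))/(-77935) = ((-1346 - 16434) + 17*(-4 - 1*4)²)/(-77935) = (-17780 + 17*(-4 - 4)²)*(-1/77935) = (-17780 + 17*(-8)²)*(-1/77935) = (-17780 + 17*64)*(-1/77935) = (-17780 + 1088)*(-1/77935) = -16692*(-1/77935) = 1284/5995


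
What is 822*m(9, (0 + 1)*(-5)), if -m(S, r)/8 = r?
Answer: 32880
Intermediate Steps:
m(S, r) = -8*r
822*m(9, (0 + 1)*(-5)) = 822*(-8*(0 + 1)*(-5)) = 822*(-8*(-5)) = 822*40 = 32880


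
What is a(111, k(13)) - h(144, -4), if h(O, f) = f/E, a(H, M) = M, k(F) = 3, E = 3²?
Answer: 31/9 ≈ 3.4444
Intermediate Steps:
E = 9
h(O, f) = f/9
a(111, k(13)) - h(144, -4) = 3 - (-4)/9 = 3 - 1*(-4/9) = 3 + 4/9 = 31/9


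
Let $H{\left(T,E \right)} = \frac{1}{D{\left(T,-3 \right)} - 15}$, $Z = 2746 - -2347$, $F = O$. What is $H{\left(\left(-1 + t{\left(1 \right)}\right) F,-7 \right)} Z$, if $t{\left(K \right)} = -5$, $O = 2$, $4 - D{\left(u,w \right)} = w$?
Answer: $- \frac{5093}{8} \approx -636.63$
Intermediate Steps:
$D{\left(u,w \right)} = 4 - w$
$F = 2$
$Z = 5093$ ($Z = 2746 + 2347 = 5093$)
$H{\left(T,E \right)} = - \frac{1}{8}$ ($H{\left(T,E \right)} = \frac{1}{\left(4 - -3\right) - 15} = \frac{1}{\left(4 + 3\right) - 15} = \frac{1}{7 - 15} = \frac{1}{-8} = - \frac{1}{8}$)
$H{\left(\left(-1 + t{\left(1 \right)}\right) F,-7 \right)} Z = \left(- \frac{1}{8}\right) 5093 = - \frac{5093}{8}$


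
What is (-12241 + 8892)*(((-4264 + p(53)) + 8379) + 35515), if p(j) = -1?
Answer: -132717521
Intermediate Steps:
(-12241 + 8892)*(((-4264 + p(53)) + 8379) + 35515) = (-12241 + 8892)*(((-4264 - 1) + 8379) + 35515) = -3349*((-4265 + 8379) + 35515) = -3349*(4114 + 35515) = -3349*39629 = -132717521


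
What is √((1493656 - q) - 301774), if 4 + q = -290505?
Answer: √1482391 ≈ 1217.5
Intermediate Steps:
q = -290509 (q = -4 - 290505 = -290509)
√((1493656 - q) - 301774) = √((1493656 - 1*(-290509)) - 301774) = √((1493656 + 290509) - 301774) = √(1784165 - 301774) = √1482391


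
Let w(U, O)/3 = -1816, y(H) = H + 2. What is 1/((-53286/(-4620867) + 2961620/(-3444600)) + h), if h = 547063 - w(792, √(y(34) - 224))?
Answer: 265283974470/146572088990008021 ≈ 1.8099e-6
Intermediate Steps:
y(H) = 2 + H
w(U, O) = -5448 (w(U, O) = 3*(-1816) = -5448)
h = 552511 (h = 547063 - 1*(-5448) = 547063 + 5448 = 552511)
1/((-53286/(-4620867) + 2961620/(-3444600)) + h) = 1/((-53286/(-4620867) + 2961620/(-3444600)) + 552511) = 1/((-53286*(-1/4620867) + 2961620*(-1/3444600)) + 552511) = 1/((17762/1540289 - 148081/172230) + 552511) = 1/(-225028386149/265283974470 + 552511) = 1/(146572088990008021/265283974470) = 265283974470/146572088990008021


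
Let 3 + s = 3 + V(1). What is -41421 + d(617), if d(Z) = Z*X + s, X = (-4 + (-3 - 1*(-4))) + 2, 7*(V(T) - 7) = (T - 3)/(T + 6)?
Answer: -2059521/49 ≈ -42031.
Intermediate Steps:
V(T) = 7 + (-3 + T)/(7*(6 + T)) (V(T) = 7 + ((T - 3)/(T + 6))/7 = 7 + ((-3 + T)/(6 + T))/7 = 7 + (-3 + T)/(7*(6 + T)))
X = -1 (X = (-4 + (-3 + 4)) + 2 = (-4 + 1) + 2 = -3 + 2 = -1)
s = 341/49 (s = -3 + (3 + (291 + 50*1)/(7*(6 + 1))) = -3 + (3 + (⅐)*(291 + 50)/7) = -3 + (3 + (⅐)*(⅐)*341) = -3 + (3 + 341/49) = -3 + 488/49 = 341/49 ≈ 6.9592)
d(Z) = 341/49 - Z (d(Z) = Z*(-1) + 341/49 = -Z + 341/49 = 341/49 - Z)
-41421 + d(617) = -41421 + (341/49 - 1*617) = -41421 + (341/49 - 617) = -41421 - 29892/49 = -2059521/49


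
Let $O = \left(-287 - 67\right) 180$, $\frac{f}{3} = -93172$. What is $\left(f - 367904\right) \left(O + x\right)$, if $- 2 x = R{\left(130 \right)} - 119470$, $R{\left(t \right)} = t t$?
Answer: $8050667700$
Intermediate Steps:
$f = -279516$ ($f = 3 \left(-93172\right) = -279516$)
$O = -63720$ ($O = \left(-354\right) 180 = -63720$)
$R{\left(t \right)} = t^{2}$
$x = 51285$ ($x = - \frac{130^{2} - 119470}{2} = - \frac{16900 - 119470}{2} = \left(- \frac{1}{2}\right) \left(-102570\right) = 51285$)
$\left(f - 367904\right) \left(O + x\right) = \left(-279516 - 367904\right) \left(-63720 + 51285\right) = \left(-647420\right) \left(-12435\right) = 8050667700$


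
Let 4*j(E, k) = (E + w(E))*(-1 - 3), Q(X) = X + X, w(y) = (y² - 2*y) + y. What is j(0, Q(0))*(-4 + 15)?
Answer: 0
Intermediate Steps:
w(y) = y² - y
Q(X) = 2*X
j(E, k) = -E - E*(-1 + E) (j(E, k) = ((E + E*(-1 + E))*(-1 - 3))/4 = ((E + E*(-1 + E))*(-4))/4 = (-4*E - 4*E*(-1 + E))/4 = -E - E*(-1 + E))
j(0, Q(0))*(-4 + 15) = (-1*0²)*(-4 + 15) = -1*0*11 = 0*11 = 0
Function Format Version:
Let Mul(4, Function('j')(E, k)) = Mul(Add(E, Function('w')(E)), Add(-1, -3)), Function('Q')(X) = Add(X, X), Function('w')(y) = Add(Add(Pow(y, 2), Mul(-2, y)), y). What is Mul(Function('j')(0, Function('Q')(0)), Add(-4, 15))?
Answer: 0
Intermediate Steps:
Function('w')(y) = Add(Pow(y, 2), Mul(-1, y))
Function('Q')(X) = Mul(2, X)
Function('j')(E, k) = Add(Mul(-1, E), Mul(-1, E, Add(-1, E))) (Function('j')(E, k) = Mul(Rational(1, 4), Mul(Add(E, Mul(E, Add(-1, E))), Add(-1, -3))) = Mul(Rational(1, 4), Mul(Add(E, Mul(E, Add(-1, E))), -4)) = Mul(Rational(1, 4), Add(Mul(-4, E), Mul(-4, E, Add(-1, E)))) = Add(Mul(-1, E), Mul(-1, E, Add(-1, E))))
Mul(Function('j')(0, Function('Q')(0)), Add(-4, 15)) = Mul(Mul(-1, Pow(0, 2)), Add(-4, 15)) = Mul(Mul(-1, 0), 11) = Mul(0, 11) = 0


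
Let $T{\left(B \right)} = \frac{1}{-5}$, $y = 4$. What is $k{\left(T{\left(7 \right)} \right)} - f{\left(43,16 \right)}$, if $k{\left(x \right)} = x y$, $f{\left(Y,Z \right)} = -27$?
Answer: $\frac{131}{5} \approx 26.2$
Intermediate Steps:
$T{\left(B \right)} = - \frac{1}{5}$
$k{\left(x \right)} = 4 x$ ($k{\left(x \right)} = x 4 = 4 x$)
$k{\left(T{\left(7 \right)} \right)} - f{\left(43,16 \right)} = 4 \left(- \frac{1}{5}\right) - -27 = - \frac{4}{5} + 27 = \frac{131}{5}$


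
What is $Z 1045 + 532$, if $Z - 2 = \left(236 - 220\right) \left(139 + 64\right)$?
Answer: $3396782$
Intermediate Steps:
$Z = 3250$ ($Z = 2 + \left(236 - 220\right) \left(139 + 64\right) = 2 + 16 \cdot 203 = 2 + 3248 = 3250$)
$Z 1045 + 532 = 3250 \cdot 1045 + 532 = 3396250 + 532 = 3396782$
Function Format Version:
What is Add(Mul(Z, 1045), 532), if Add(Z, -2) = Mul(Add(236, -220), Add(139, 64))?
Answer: 3396782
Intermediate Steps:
Z = 3250 (Z = Add(2, Mul(Add(236, -220), Add(139, 64))) = Add(2, Mul(16, 203)) = Add(2, 3248) = 3250)
Add(Mul(Z, 1045), 532) = Add(Mul(3250, 1045), 532) = Add(3396250, 532) = 3396782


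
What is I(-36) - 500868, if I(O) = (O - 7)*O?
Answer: -499320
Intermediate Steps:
I(O) = O*(-7 + O) (I(O) = (-7 + O)*O = O*(-7 + O))
I(-36) - 500868 = -36*(-7 - 36) - 500868 = -36*(-43) - 500868 = 1548 - 500868 = -499320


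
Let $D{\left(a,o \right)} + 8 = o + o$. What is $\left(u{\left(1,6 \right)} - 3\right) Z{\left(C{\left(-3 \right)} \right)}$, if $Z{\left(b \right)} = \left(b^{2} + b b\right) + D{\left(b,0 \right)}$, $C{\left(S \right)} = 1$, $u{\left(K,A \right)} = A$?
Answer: $-18$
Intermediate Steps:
$D{\left(a,o \right)} = -8 + 2 o$ ($D{\left(a,o \right)} = -8 + \left(o + o\right) = -8 + 2 o$)
$Z{\left(b \right)} = -8 + 2 b^{2}$ ($Z{\left(b \right)} = \left(b^{2} + b b\right) + \left(-8 + 2 \cdot 0\right) = \left(b^{2} + b^{2}\right) + \left(-8 + 0\right) = 2 b^{2} - 8 = -8 + 2 b^{2}$)
$\left(u{\left(1,6 \right)} - 3\right) Z{\left(C{\left(-3 \right)} \right)} = \left(6 - 3\right) \left(-8 + 2 \cdot 1^{2}\right) = \left(6 - 3\right) \left(-8 + 2 \cdot 1\right) = 3 \left(-8 + 2\right) = 3 \left(-6\right) = -18$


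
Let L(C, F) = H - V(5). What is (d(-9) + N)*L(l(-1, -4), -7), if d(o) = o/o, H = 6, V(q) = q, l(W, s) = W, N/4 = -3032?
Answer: -12127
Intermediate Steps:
N = -12128 (N = 4*(-3032) = -12128)
d(o) = 1
L(C, F) = 1 (L(C, F) = 6 - 1*5 = 6 - 5 = 1)
(d(-9) + N)*L(l(-1, -4), -7) = (1 - 12128)*1 = -12127*1 = -12127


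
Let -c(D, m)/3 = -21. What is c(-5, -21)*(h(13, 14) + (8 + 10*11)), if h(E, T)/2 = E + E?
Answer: 10710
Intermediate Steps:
c(D, m) = 63 (c(D, m) = -3*(-21) = 63)
h(E, T) = 4*E (h(E, T) = 2*(E + E) = 2*(2*E) = 4*E)
c(-5, -21)*(h(13, 14) + (8 + 10*11)) = 63*(4*13 + (8 + 10*11)) = 63*(52 + (8 + 110)) = 63*(52 + 118) = 63*170 = 10710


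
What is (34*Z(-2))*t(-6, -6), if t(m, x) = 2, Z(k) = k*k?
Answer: 272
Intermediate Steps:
Z(k) = k**2
(34*Z(-2))*t(-6, -6) = (34*(-2)**2)*2 = (34*4)*2 = 136*2 = 272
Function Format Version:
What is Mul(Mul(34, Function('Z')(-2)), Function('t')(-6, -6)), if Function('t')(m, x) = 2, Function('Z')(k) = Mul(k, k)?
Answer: 272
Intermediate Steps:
Function('Z')(k) = Pow(k, 2)
Mul(Mul(34, Function('Z')(-2)), Function('t')(-6, -6)) = Mul(Mul(34, Pow(-2, 2)), 2) = Mul(Mul(34, 4), 2) = Mul(136, 2) = 272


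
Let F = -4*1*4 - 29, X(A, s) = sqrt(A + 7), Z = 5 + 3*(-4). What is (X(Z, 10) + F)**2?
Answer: 2025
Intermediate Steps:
Z = -7 (Z = 5 - 12 = -7)
X(A, s) = sqrt(7 + A)
F = -45 (F = -4*4 - 29 = -16 - 29 = -45)
(X(Z, 10) + F)**2 = (sqrt(7 - 7) - 45)**2 = (sqrt(0) - 45)**2 = (0 - 45)**2 = (-45)**2 = 2025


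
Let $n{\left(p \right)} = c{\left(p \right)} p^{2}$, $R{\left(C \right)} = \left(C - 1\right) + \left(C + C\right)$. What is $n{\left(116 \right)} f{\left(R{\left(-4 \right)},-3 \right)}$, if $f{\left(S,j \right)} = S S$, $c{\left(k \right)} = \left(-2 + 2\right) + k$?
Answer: $263791424$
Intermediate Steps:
$R{\left(C \right)} = -1 + 3 C$ ($R{\left(C \right)} = \left(-1 + C\right) + 2 C = -1 + 3 C$)
$c{\left(k \right)} = k$ ($c{\left(k \right)} = 0 + k = k$)
$f{\left(S,j \right)} = S^{2}$
$n{\left(p \right)} = p^{3}$ ($n{\left(p \right)} = p p^{2} = p^{3}$)
$n{\left(116 \right)} f{\left(R{\left(-4 \right)},-3 \right)} = 116^{3} \left(-1 + 3 \left(-4\right)\right)^{2} = 1560896 \left(-1 - 12\right)^{2} = 1560896 \left(-13\right)^{2} = 1560896 \cdot 169 = 263791424$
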